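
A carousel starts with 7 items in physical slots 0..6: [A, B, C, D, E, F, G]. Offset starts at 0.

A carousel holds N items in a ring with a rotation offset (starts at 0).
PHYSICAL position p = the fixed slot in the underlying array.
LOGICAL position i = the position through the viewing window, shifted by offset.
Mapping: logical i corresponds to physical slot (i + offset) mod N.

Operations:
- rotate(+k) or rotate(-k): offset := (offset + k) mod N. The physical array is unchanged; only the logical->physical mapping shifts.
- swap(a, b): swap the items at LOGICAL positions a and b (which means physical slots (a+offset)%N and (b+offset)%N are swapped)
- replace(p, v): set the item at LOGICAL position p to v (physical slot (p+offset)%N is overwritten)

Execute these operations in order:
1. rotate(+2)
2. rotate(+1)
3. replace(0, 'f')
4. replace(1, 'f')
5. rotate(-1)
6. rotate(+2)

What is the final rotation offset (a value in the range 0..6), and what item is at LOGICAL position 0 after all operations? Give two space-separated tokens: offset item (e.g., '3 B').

Answer: 4 f

Derivation:
After op 1 (rotate(+2)): offset=2, physical=[A,B,C,D,E,F,G], logical=[C,D,E,F,G,A,B]
After op 2 (rotate(+1)): offset=3, physical=[A,B,C,D,E,F,G], logical=[D,E,F,G,A,B,C]
After op 3 (replace(0, 'f')): offset=3, physical=[A,B,C,f,E,F,G], logical=[f,E,F,G,A,B,C]
After op 4 (replace(1, 'f')): offset=3, physical=[A,B,C,f,f,F,G], logical=[f,f,F,G,A,B,C]
After op 5 (rotate(-1)): offset=2, physical=[A,B,C,f,f,F,G], logical=[C,f,f,F,G,A,B]
After op 6 (rotate(+2)): offset=4, physical=[A,B,C,f,f,F,G], logical=[f,F,G,A,B,C,f]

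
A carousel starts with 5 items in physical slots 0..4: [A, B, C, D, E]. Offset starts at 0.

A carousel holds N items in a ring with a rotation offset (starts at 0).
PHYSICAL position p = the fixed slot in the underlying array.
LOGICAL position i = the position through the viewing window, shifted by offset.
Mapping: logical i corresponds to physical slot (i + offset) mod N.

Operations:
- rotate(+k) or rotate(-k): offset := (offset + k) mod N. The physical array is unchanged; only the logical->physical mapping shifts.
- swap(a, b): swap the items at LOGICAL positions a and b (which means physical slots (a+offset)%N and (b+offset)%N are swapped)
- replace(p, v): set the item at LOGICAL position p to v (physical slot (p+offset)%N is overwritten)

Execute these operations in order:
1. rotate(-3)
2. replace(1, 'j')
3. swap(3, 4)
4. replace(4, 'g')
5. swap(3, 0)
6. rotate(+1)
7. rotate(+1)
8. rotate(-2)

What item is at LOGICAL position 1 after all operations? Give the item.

After op 1 (rotate(-3)): offset=2, physical=[A,B,C,D,E], logical=[C,D,E,A,B]
After op 2 (replace(1, 'j')): offset=2, physical=[A,B,C,j,E], logical=[C,j,E,A,B]
After op 3 (swap(3, 4)): offset=2, physical=[B,A,C,j,E], logical=[C,j,E,B,A]
After op 4 (replace(4, 'g')): offset=2, physical=[B,g,C,j,E], logical=[C,j,E,B,g]
After op 5 (swap(3, 0)): offset=2, physical=[C,g,B,j,E], logical=[B,j,E,C,g]
After op 6 (rotate(+1)): offset=3, physical=[C,g,B,j,E], logical=[j,E,C,g,B]
After op 7 (rotate(+1)): offset=4, physical=[C,g,B,j,E], logical=[E,C,g,B,j]
After op 8 (rotate(-2)): offset=2, physical=[C,g,B,j,E], logical=[B,j,E,C,g]

Answer: j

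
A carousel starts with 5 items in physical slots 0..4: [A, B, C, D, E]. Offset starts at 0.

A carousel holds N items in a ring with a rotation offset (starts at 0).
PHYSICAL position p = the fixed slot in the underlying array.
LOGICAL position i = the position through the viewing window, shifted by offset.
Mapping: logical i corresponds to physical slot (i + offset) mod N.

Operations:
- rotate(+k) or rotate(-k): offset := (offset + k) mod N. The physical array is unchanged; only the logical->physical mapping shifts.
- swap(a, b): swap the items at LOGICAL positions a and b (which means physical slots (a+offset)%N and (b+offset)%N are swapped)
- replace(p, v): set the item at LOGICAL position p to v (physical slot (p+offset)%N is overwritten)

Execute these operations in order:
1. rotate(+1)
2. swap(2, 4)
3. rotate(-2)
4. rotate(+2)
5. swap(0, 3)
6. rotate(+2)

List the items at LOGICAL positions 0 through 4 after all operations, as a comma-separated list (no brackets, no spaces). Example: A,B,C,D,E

After op 1 (rotate(+1)): offset=1, physical=[A,B,C,D,E], logical=[B,C,D,E,A]
After op 2 (swap(2, 4)): offset=1, physical=[D,B,C,A,E], logical=[B,C,A,E,D]
After op 3 (rotate(-2)): offset=4, physical=[D,B,C,A,E], logical=[E,D,B,C,A]
After op 4 (rotate(+2)): offset=1, physical=[D,B,C,A,E], logical=[B,C,A,E,D]
After op 5 (swap(0, 3)): offset=1, physical=[D,E,C,A,B], logical=[E,C,A,B,D]
After op 6 (rotate(+2)): offset=3, physical=[D,E,C,A,B], logical=[A,B,D,E,C]

Answer: A,B,D,E,C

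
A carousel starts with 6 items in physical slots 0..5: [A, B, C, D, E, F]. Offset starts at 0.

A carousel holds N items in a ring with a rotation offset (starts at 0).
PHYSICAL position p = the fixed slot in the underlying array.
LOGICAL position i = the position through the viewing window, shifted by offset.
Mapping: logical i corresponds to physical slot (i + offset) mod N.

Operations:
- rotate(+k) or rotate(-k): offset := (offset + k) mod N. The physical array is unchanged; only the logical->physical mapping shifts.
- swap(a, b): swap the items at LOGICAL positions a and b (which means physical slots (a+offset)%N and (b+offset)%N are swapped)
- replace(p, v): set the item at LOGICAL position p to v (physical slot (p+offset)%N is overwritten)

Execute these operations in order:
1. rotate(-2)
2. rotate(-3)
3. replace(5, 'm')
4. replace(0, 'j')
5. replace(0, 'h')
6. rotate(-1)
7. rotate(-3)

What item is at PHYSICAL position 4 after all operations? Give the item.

After op 1 (rotate(-2)): offset=4, physical=[A,B,C,D,E,F], logical=[E,F,A,B,C,D]
After op 2 (rotate(-3)): offset=1, physical=[A,B,C,D,E,F], logical=[B,C,D,E,F,A]
After op 3 (replace(5, 'm')): offset=1, physical=[m,B,C,D,E,F], logical=[B,C,D,E,F,m]
After op 4 (replace(0, 'j')): offset=1, physical=[m,j,C,D,E,F], logical=[j,C,D,E,F,m]
After op 5 (replace(0, 'h')): offset=1, physical=[m,h,C,D,E,F], logical=[h,C,D,E,F,m]
After op 6 (rotate(-1)): offset=0, physical=[m,h,C,D,E,F], logical=[m,h,C,D,E,F]
After op 7 (rotate(-3)): offset=3, physical=[m,h,C,D,E,F], logical=[D,E,F,m,h,C]

Answer: E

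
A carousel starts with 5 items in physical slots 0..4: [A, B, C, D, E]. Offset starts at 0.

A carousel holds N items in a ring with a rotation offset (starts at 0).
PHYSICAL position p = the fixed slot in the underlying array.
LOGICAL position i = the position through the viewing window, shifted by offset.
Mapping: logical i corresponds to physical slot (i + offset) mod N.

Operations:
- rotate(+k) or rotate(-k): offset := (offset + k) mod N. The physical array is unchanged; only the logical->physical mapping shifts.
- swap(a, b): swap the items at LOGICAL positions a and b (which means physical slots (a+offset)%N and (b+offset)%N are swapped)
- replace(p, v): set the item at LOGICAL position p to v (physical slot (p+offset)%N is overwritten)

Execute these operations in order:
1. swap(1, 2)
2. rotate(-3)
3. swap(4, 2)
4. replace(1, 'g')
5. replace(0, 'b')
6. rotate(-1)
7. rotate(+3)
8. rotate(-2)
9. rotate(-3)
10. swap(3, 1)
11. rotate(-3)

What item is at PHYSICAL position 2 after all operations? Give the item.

After op 1 (swap(1, 2)): offset=0, physical=[A,C,B,D,E], logical=[A,C,B,D,E]
After op 2 (rotate(-3)): offset=2, physical=[A,C,B,D,E], logical=[B,D,E,A,C]
After op 3 (swap(4, 2)): offset=2, physical=[A,E,B,D,C], logical=[B,D,C,A,E]
After op 4 (replace(1, 'g')): offset=2, physical=[A,E,B,g,C], logical=[B,g,C,A,E]
After op 5 (replace(0, 'b')): offset=2, physical=[A,E,b,g,C], logical=[b,g,C,A,E]
After op 6 (rotate(-1)): offset=1, physical=[A,E,b,g,C], logical=[E,b,g,C,A]
After op 7 (rotate(+3)): offset=4, physical=[A,E,b,g,C], logical=[C,A,E,b,g]
After op 8 (rotate(-2)): offset=2, physical=[A,E,b,g,C], logical=[b,g,C,A,E]
After op 9 (rotate(-3)): offset=4, physical=[A,E,b,g,C], logical=[C,A,E,b,g]
After op 10 (swap(3, 1)): offset=4, physical=[b,E,A,g,C], logical=[C,b,E,A,g]
After op 11 (rotate(-3)): offset=1, physical=[b,E,A,g,C], logical=[E,A,g,C,b]

Answer: A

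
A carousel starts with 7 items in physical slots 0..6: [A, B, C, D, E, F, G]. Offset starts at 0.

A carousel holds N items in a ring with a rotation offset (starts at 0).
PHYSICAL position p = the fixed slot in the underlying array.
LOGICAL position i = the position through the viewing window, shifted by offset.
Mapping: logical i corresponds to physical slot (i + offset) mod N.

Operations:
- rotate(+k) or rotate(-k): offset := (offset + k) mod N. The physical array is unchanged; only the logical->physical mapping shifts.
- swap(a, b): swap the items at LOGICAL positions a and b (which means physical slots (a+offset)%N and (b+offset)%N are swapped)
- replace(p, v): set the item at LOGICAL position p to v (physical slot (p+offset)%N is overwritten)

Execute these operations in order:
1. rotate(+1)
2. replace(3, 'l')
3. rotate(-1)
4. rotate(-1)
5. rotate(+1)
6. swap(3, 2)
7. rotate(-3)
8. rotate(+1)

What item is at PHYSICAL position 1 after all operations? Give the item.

After op 1 (rotate(+1)): offset=1, physical=[A,B,C,D,E,F,G], logical=[B,C,D,E,F,G,A]
After op 2 (replace(3, 'l')): offset=1, physical=[A,B,C,D,l,F,G], logical=[B,C,D,l,F,G,A]
After op 3 (rotate(-1)): offset=0, physical=[A,B,C,D,l,F,G], logical=[A,B,C,D,l,F,G]
After op 4 (rotate(-1)): offset=6, physical=[A,B,C,D,l,F,G], logical=[G,A,B,C,D,l,F]
After op 5 (rotate(+1)): offset=0, physical=[A,B,C,D,l,F,G], logical=[A,B,C,D,l,F,G]
After op 6 (swap(3, 2)): offset=0, physical=[A,B,D,C,l,F,G], logical=[A,B,D,C,l,F,G]
After op 7 (rotate(-3)): offset=4, physical=[A,B,D,C,l,F,G], logical=[l,F,G,A,B,D,C]
After op 8 (rotate(+1)): offset=5, physical=[A,B,D,C,l,F,G], logical=[F,G,A,B,D,C,l]

Answer: B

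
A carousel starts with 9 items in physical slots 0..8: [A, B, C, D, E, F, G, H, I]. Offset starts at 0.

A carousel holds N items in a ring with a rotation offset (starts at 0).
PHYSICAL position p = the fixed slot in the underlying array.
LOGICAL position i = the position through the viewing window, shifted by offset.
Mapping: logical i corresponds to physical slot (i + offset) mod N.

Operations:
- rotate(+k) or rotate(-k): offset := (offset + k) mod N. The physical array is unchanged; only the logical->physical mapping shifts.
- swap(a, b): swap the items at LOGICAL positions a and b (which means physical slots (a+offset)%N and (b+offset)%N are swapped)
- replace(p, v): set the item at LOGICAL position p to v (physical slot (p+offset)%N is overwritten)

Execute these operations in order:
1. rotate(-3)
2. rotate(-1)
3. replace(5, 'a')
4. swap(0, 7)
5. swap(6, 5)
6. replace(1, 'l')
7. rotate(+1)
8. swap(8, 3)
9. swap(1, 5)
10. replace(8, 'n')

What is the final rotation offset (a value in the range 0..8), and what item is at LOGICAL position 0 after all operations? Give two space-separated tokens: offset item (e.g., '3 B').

After op 1 (rotate(-3)): offset=6, physical=[A,B,C,D,E,F,G,H,I], logical=[G,H,I,A,B,C,D,E,F]
After op 2 (rotate(-1)): offset=5, physical=[A,B,C,D,E,F,G,H,I], logical=[F,G,H,I,A,B,C,D,E]
After op 3 (replace(5, 'a')): offset=5, physical=[A,a,C,D,E,F,G,H,I], logical=[F,G,H,I,A,a,C,D,E]
After op 4 (swap(0, 7)): offset=5, physical=[A,a,C,F,E,D,G,H,I], logical=[D,G,H,I,A,a,C,F,E]
After op 5 (swap(6, 5)): offset=5, physical=[A,C,a,F,E,D,G,H,I], logical=[D,G,H,I,A,C,a,F,E]
After op 6 (replace(1, 'l')): offset=5, physical=[A,C,a,F,E,D,l,H,I], logical=[D,l,H,I,A,C,a,F,E]
After op 7 (rotate(+1)): offset=6, physical=[A,C,a,F,E,D,l,H,I], logical=[l,H,I,A,C,a,F,E,D]
After op 8 (swap(8, 3)): offset=6, physical=[D,C,a,F,E,A,l,H,I], logical=[l,H,I,D,C,a,F,E,A]
After op 9 (swap(1, 5)): offset=6, physical=[D,C,H,F,E,A,l,a,I], logical=[l,a,I,D,C,H,F,E,A]
After op 10 (replace(8, 'n')): offset=6, physical=[D,C,H,F,E,n,l,a,I], logical=[l,a,I,D,C,H,F,E,n]

Answer: 6 l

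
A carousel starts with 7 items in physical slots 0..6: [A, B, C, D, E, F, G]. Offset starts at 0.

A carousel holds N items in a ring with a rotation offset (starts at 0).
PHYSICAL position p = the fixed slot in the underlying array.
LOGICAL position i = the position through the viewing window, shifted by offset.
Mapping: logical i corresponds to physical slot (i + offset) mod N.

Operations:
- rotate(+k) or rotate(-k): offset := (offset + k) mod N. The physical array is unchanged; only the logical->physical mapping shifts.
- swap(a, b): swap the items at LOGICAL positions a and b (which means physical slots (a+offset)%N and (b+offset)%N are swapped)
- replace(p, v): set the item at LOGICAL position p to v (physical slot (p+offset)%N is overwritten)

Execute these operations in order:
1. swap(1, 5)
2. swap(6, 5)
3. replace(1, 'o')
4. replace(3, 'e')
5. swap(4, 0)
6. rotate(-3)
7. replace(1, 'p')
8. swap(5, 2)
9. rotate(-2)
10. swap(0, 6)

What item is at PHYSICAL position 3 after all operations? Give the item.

Answer: e

Derivation:
After op 1 (swap(1, 5)): offset=0, physical=[A,F,C,D,E,B,G], logical=[A,F,C,D,E,B,G]
After op 2 (swap(6, 5)): offset=0, physical=[A,F,C,D,E,G,B], logical=[A,F,C,D,E,G,B]
After op 3 (replace(1, 'o')): offset=0, physical=[A,o,C,D,E,G,B], logical=[A,o,C,D,E,G,B]
After op 4 (replace(3, 'e')): offset=0, physical=[A,o,C,e,E,G,B], logical=[A,o,C,e,E,G,B]
After op 5 (swap(4, 0)): offset=0, physical=[E,o,C,e,A,G,B], logical=[E,o,C,e,A,G,B]
After op 6 (rotate(-3)): offset=4, physical=[E,o,C,e,A,G,B], logical=[A,G,B,E,o,C,e]
After op 7 (replace(1, 'p')): offset=4, physical=[E,o,C,e,A,p,B], logical=[A,p,B,E,o,C,e]
After op 8 (swap(5, 2)): offset=4, physical=[E,o,B,e,A,p,C], logical=[A,p,C,E,o,B,e]
After op 9 (rotate(-2)): offset=2, physical=[E,o,B,e,A,p,C], logical=[B,e,A,p,C,E,o]
After op 10 (swap(0, 6)): offset=2, physical=[E,B,o,e,A,p,C], logical=[o,e,A,p,C,E,B]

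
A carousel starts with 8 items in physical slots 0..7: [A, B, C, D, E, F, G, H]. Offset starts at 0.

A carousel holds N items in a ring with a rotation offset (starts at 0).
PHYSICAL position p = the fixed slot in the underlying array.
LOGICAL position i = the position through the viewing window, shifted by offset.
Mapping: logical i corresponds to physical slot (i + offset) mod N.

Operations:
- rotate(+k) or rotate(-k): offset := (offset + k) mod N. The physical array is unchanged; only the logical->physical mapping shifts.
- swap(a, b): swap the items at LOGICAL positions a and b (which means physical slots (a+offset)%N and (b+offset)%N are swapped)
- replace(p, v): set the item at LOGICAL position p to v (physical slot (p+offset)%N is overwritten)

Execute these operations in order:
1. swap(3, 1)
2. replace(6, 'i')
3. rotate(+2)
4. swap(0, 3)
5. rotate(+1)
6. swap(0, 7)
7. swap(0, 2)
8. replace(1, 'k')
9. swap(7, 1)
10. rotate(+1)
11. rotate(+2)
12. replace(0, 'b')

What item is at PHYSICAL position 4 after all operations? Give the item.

After op 1 (swap(3, 1)): offset=0, physical=[A,D,C,B,E,F,G,H], logical=[A,D,C,B,E,F,G,H]
After op 2 (replace(6, 'i')): offset=0, physical=[A,D,C,B,E,F,i,H], logical=[A,D,C,B,E,F,i,H]
After op 3 (rotate(+2)): offset=2, physical=[A,D,C,B,E,F,i,H], logical=[C,B,E,F,i,H,A,D]
After op 4 (swap(0, 3)): offset=2, physical=[A,D,F,B,E,C,i,H], logical=[F,B,E,C,i,H,A,D]
After op 5 (rotate(+1)): offset=3, physical=[A,D,F,B,E,C,i,H], logical=[B,E,C,i,H,A,D,F]
After op 6 (swap(0, 7)): offset=3, physical=[A,D,B,F,E,C,i,H], logical=[F,E,C,i,H,A,D,B]
After op 7 (swap(0, 2)): offset=3, physical=[A,D,B,C,E,F,i,H], logical=[C,E,F,i,H,A,D,B]
After op 8 (replace(1, 'k')): offset=3, physical=[A,D,B,C,k,F,i,H], logical=[C,k,F,i,H,A,D,B]
After op 9 (swap(7, 1)): offset=3, physical=[A,D,k,C,B,F,i,H], logical=[C,B,F,i,H,A,D,k]
After op 10 (rotate(+1)): offset=4, physical=[A,D,k,C,B,F,i,H], logical=[B,F,i,H,A,D,k,C]
After op 11 (rotate(+2)): offset=6, physical=[A,D,k,C,B,F,i,H], logical=[i,H,A,D,k,C,B,F]
After op 12 (replace(0, 'b')): offset=6, physical=[A,D,k,C,B,F,b,H], logical=[b,H,A,D,k,C,B,F]

Answer: B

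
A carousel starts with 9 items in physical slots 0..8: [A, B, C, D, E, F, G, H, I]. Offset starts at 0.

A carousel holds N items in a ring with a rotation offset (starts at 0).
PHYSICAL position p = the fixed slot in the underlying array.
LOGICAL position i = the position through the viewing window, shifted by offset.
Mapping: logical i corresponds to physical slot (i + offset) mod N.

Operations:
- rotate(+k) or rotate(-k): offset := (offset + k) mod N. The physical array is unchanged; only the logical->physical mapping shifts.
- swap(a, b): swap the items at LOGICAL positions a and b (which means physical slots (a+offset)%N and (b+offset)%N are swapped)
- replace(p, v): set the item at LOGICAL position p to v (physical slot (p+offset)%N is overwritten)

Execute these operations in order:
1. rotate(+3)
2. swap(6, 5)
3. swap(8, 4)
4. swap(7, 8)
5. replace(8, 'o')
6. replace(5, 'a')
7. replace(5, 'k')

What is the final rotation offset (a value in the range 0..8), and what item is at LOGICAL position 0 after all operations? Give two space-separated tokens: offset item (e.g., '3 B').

Answer: 3 D

Derivation:
After op 1 (rotate(+3)): offset=3, physical=[A,B,C,D,E,F,G,H,I], logical=[D,E,F,G,H,I,A,B,C]
After op 2 (swap(6, 5)): offset=3, physical=[I,B,C,D,E,F,G,H,A], logical=[D,E,F,G,H,A,I,B,C]
After op 3 (swap(8, 4)): offset=3, physical=[I,B,H,D,E,F,G,C,A], logical=[D,E,F,G,C,A,I,B,H]
After op 4 (swap(7, 8)): offset=3, physical=[I,H,B,D,E,F,G,C,A], logical=[D,E,F,G,C,A,I,H,B]
After op 5 (replace(8, 'o')): offset=3, physical=[I,H,o,D,E,F,G,C,A], logical=[D,E,F,G,C,A,I,H,o]
After op 6 (replace(5, 'a')): offset=3, physical=[I,H,o,D,E,F,G,C,a], logical=[D,E,F,G,C,a,I,H,o]
After op 7 (replace(5, 'k')): offset=3, physical=[I,H,o,D,E,F,G,C,k], logical=[D,E,F,G,C,k,I,H,o]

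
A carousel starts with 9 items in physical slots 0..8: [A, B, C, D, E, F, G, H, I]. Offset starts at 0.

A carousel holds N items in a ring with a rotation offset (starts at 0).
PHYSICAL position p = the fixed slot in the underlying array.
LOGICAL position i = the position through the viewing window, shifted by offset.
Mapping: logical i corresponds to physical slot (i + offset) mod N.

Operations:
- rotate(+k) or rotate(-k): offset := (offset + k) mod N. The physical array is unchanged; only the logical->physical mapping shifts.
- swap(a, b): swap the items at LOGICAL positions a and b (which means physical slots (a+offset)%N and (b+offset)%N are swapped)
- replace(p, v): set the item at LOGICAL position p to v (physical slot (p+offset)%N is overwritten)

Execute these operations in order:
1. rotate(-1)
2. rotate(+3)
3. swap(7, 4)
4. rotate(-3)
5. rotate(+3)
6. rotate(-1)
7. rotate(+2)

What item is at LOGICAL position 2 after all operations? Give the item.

Answer: F

Derivation:
After op 1 (rotate(-1)): offset=8, physical=[A,B,C,D,E,F,G,H,I], logical=[I,A,B,C,D,E,F,G,H]
After op 2 (rotate(+3)): offset=2, physical=[A,B,C,D,E,F,G,H,I], logical=[C,D,E,F,G,H,I,A,B]
After op 3 (swap(7, 4)): offset=2, physical=[G,B,C,D,E,F,A,H,I], logical=[C,D,E,F,A,H,I,G,B]
After op 4 (rotate(-3)): offset=8, physical=[G,B,C,D,E,F,A,H,I], logical=[I,G,B,C,D,E,F,A,H]
After op 5 (rotate(+3)): offset=2, physical=[G,B,C,D,E,F,A,H,I], logical=[C,D,E,F,A,H,I,G,B]
After op 6 (rotate(-1)): offset=1, physical=[G,B,C,D,E,F,A,H,I], logical=[B,C,D,E,F,A,H,I,G]
After op 7 (rotate(+2)): offset=3, physical=[G,B,C,D,E,F,A,H,I], logical=[D,E,F,A,H,I,G,B,C]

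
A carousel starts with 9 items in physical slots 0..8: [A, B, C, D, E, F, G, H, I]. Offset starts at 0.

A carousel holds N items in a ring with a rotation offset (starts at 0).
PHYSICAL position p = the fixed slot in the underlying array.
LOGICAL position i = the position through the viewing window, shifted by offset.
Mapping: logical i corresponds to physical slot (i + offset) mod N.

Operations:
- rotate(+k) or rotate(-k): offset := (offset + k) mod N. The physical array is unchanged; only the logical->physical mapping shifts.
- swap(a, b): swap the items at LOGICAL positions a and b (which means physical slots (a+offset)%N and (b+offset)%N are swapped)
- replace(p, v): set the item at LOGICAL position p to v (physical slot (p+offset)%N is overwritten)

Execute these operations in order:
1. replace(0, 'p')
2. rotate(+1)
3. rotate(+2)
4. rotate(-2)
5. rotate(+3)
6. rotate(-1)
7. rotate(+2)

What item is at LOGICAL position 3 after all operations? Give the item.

Answer: I

Derivation:
After op 1 (replace(0, 'p')): offset=0, physical=[p,B,C,D,E,F,G,H,I], logical=[p,B,C,D,E,F,G,H,I]
After op 2 (rotate(+1)): offset=1, physical=[p,B,C,D,E,F,G,H,I], logical=[B,C,D,E,F,G,H,I,p]
After op 3 (rotate(+2)): offset=3, physical=[p,B,C,D,E,F,G,H,I], logical=[D,E,F,G,H,I,p,B,C]
After op 4 (rotate(-2)): offset=1, physical=[p,B,C,D,E,F,G,H,I], logical=[B,C,D,E,F,G,H,I,p]
After op 5 (rotate(+3)): offset=4, physical=[p,B,C,D,E,F,G,H,I], logical=[E,F,G,H,I,p,B,C,D]
After op 6 (rotate(-1)): offset=3, physical=[p,B,C,D,E,F,G,H,I], logical=[D,E,F,G,H,I,p,B,C]
After op 7 (rotate(+2)): offset=5, physical=[p,B,C,D,E,F,G,H,I], logical=[F,G,H,I,p,B,C,D,E]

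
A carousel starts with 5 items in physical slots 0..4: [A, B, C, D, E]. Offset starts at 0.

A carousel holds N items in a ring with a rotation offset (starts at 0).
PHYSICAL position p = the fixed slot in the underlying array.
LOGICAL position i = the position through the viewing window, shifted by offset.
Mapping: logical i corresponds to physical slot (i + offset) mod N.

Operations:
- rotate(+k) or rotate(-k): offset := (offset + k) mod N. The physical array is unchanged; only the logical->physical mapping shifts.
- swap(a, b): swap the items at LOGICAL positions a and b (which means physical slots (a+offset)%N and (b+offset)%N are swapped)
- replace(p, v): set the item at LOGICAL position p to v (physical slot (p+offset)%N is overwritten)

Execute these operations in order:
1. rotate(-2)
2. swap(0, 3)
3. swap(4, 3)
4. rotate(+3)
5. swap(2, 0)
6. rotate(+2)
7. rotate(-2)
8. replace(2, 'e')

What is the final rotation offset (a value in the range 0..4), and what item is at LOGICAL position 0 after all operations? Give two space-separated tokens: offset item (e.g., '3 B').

Answer: 1 B

Derivation:
After op 1 (rotate(-2)): offset=3, physical=[A,B,C,D,E], logical=[D,E,A,B,C]
After op 2 (swap(0, 3)): offset=3, physical=[A,D,C,B,E], logical=[B,E,A,D,C]
After op 3 (swap(4, 3)): offset=3, physical=[A,C,D,B,E], logical=[B,E,A,C,D]
After op 4 (rotate(+3)): offset=1, physical=[A,C,D,B,E], logical=[C,D,B,E,A]
After op 5 (swap(2, 0)): offset=1, physical=[A,B,D,C,E], logical=[B,D,C,E,A]
After op 6 (rotate(+2)): offset=3, physical=[A,B,D,C,E], logical=[C,E,A,B,D]
After op 7 (rotate(-2)): offset=1, physical=[A,B,D,C,E], logical=[B,D,C,E,A]
After op 8 (replace(2, 'e')): offset=1, physical=[A,B,D,e,E], logical=[B,D,e,E,A]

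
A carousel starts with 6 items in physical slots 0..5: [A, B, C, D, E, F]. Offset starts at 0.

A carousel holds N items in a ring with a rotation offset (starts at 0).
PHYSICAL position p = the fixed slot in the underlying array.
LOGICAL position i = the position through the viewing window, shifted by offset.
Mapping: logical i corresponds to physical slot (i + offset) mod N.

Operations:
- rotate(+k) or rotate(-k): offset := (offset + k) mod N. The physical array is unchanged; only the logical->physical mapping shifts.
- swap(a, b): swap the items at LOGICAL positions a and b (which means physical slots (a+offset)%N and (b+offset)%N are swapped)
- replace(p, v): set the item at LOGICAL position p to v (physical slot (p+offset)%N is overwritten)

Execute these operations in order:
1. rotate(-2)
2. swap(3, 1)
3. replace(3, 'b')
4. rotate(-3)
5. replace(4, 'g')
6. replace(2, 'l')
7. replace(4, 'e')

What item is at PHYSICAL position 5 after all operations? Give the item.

After op 1 (rotate(-2)): offset=4, physical=[A,B,C,D,E,F], logical=[E,F,A,B,C,D]
After op 2 (swap(3, 1)): offset=4, physical=[A,F,C,D,E,B], logical=[E,B,A,F,C,D]
After op 3 (replace(3, 'b')): offset=4, physical=[A,b,C,D,E,B], logical=[E,B,A,b,C,D]
After op 4 (rotate(-3)): offset=1, physical=[A,b,C,D,E,B], logical=[b,C,D,E,B,A]
After op 5 (replace(4, 'g')): offset=1, physical=[A,b,C,D,E,g], logical=[b,C,D,E,g,A]
After op 6 (replace(2, 'l')): offset=1, physical=[A,b,C,l,E,g], logical=[b,C,l,E,g,A]
After op 7 (replace(4, 'e')): offset=1, physical=[A,b,C,l,E,e], logical=[b,C,l,E,e,A]

Answer: e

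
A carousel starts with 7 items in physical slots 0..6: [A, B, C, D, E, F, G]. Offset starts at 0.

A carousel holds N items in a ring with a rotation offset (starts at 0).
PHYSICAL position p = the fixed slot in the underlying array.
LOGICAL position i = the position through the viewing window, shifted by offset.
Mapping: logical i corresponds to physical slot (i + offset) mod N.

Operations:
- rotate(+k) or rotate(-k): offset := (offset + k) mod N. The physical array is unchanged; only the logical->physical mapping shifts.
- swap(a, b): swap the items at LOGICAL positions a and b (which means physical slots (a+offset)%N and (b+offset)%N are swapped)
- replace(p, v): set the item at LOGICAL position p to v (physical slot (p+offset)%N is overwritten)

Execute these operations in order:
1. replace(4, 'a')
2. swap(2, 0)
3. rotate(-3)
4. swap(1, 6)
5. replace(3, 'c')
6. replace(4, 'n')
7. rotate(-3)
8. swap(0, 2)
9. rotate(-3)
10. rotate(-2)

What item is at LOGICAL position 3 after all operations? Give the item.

After op 1 (replace(4, 'a')): offset=0, physical=[A,B,C,D,a,F,G], logical=[A,B,C,D,a,F,G]
After op 2 (swap(2, 0)): offset=0, physical=[C,B,A,D,a,F,G], logical=[C,B,A,D,a,F,G]
After op 3 (rotate(-3)): offset=4, physical=[C,B,A,D,a,F,G], logical=[a,F,G,C,B,A,D]
After op 4 (swap(1, 6)): offset=4, physical=[C,B,A,F,a,D,G], logical=[a,D,G,C,B,A,F]
After op 5 (replace(3, 'c')): offset=4, physical=[c,B,A,F,a,D,G], logical=[a,D,G,c,B,A,F]
After op 6 (replace(4, 'n')): offset=4, physical=[c,n,A,F,a,D,G], logical=[a,D,G,c,n,A,F]
After op 7 (rotate(-3)): offset=1, physical=[c,n,A,F,a,D,G], logical=[n,A,F,a,D,G,c]
After op 8 (swap(0, 2)): offset=1, physical=[c,F,A,n,a,D,G], logical=[F,A,n,a,D,G,c]
After op 9 (rotate(-3)): offset=5, physical=[c,F,A,n,a,D,G], logical=[D,G,c,F,A,n,a]
After op 10 (rotate(-2)): offset=3, physical=[c,F,A,n,a,D,G], logical=[n,a,D,G,c,F,A]

Answer: G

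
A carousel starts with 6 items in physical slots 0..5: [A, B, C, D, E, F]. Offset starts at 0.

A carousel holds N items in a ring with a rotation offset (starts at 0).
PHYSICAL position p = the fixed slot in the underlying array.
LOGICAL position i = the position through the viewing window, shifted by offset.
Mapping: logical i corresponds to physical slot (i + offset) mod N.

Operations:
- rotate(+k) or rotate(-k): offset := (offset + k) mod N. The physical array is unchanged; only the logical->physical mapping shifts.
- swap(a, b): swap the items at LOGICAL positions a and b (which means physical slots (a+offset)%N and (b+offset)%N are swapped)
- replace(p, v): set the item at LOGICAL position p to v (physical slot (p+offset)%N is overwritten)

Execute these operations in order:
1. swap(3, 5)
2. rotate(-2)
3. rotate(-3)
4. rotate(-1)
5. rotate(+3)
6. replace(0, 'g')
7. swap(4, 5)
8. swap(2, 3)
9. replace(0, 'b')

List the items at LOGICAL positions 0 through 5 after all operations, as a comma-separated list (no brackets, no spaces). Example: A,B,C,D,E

Answer: b,E,A,D,C,B

Derivation:
After op 1 (swap(3, 5)): offset=0, physical=[A,B,C,F,E,D], logical=[A,B,C,F,E,D]
After op 2 (rotate(-2)): offset=4, physical=[A,B,C,F,E,D], logical=[E,D,A,B,C,F]
After op 3 (rotate(-3)): offset=1, physical=[A,B,C,F,E,D], logical=[B,C,F,E,D,A]
After op 4 (rotate(-1)): offset=0, physical=[A,B,C,F,E,D], logical=[A,B,C,F,E,D]
After op 5 (rotate(+3)): offset=3, physical=[A,B,C,F,E,D], logical=[F,E,D,A,B,C]
After op 6 (replace(0, 'g')): offset=3, physical=[A,B,C,g,E,D], logical=[g,E,D,A,B,C]
After op 7 (swap(4, 5)): offset=3, physical=[A,C,B,g,E,D], logical=[g,E,D,A,C,B]
After op 8 (swap(2, 3)): offset=3, physical=[D,C,B,g,E,A], logical=[g,E,A,D,C,B]
After op 9 (replace(0, 'b')): offset=3, physical=[D,C,B,b,E,A], logical=[b,E,A,D,C,B]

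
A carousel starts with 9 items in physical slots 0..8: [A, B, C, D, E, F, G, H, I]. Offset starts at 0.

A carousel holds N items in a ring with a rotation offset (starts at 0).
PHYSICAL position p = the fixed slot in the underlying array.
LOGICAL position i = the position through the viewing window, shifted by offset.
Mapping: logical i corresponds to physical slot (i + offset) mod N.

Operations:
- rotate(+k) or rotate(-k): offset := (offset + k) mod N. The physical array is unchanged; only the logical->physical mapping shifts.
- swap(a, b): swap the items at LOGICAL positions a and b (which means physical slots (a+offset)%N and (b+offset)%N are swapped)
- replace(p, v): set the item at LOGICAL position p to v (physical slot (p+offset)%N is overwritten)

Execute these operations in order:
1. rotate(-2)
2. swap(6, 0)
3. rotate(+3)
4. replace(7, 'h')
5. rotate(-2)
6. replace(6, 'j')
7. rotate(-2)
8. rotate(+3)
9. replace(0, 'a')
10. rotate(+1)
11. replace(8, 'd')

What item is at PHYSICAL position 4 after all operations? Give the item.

Answer: H

Derivation:
After op 1 (rotate(-2)): offset=7, physical=[A,B,C,D,E,F,G,H,I], logical=[H,I,A,B,C,D,E,F,G]
After op 2 (swap(6, 0)): offset=7, physical=[A,B,C,D,H,F,G,E,I], logical=[E,I,A,B,C,D,H,F,G]
After op 3 (rotate(+3)): offset=1, physical=[A,B,C,D,H,F,G,E,I], logical=[B,C,D,H,F,G,E,I,A]
After op 4 (replace(7, 'h')): offset=1, physical=[A,B,C,D,H,F,G,E,h], logical=[B,C,D,H,F,G,E,h,A]
After op 5 (rotate(-2)): offset=8, physical=[A,B,C,D,H,F,G,E,h], logical=[h,A,B,C,D,H,F,G,E]
After op 6 (replace(6, 'j')): offset=8, physical=[A,B,C,D,H,j,G,E,h], logical=[h,A,B,C,D,H,j,G,E]
After op 7 (rotate(-2)): offset=6, physical=[A,B,C,D,H,j,G,E,h], logical=[G,E,h,A,B,C,D,H,j]
After op 8 (rotate(+3)): offset=0, physical=[A,B,C,D,H,j,G,E,h], logical=[A,B,C,D,H,j,G,E,h]
After op 9 (replace(0, 'a')): offset=0, physical=[a,B,C,D,H,j,G,E,h], logical=[a,B,C,D,H,j,G,E,h]
After op 10 (rotate(+1)): offset=1, physical=[a,B,C,D,H,j,G,E,h], logical=[B,C,D,H,j,G,E,h,a]
After op 11 (replace(8, 'd')): offset=1, physical=[d,B,C,D,H,j,G,E,h], logical=[B,C,D,H,j,G,E,h,d]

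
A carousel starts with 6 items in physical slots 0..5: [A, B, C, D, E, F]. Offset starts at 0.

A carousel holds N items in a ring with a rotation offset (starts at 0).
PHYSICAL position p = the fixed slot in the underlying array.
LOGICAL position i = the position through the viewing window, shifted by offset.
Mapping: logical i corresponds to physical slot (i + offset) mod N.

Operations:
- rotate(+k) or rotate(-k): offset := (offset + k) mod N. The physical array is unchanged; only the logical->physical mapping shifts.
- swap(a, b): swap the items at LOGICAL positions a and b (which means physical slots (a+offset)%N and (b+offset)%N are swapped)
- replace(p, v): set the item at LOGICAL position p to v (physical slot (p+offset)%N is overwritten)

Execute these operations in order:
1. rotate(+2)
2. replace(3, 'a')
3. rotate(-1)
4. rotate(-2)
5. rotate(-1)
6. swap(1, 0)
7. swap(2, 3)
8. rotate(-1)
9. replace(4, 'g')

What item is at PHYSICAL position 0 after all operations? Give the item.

After op 1 (rotate(+2)): offset=2, physical=[A,B,C,D,E,F], logical=[C,D,E,F,A,B]
After op 2 (replace(3, 'a')): offset=2, physical=[A,B,C,D,E,a], logical=[C,D,E,a,A,B]
After op 3 (rotate(-1)): offset=1, physical=[A,B,C,D,E,a], logical=[B,C,D,E,a,A]
After op 4 (rotate(-2)): offset=5, physical=[A,B,C,D,E,a], logical=[a,A,B,C,D,E]
After op 5 (rotate(-1)): offset=4, physical=[A,B,C,D,E,a], logical=[E,a,A,B,C,D]
After op 6 (swap(1, 0)): offset=4, physical=[A,B,C,D,a,E], logical=[a,E,A,B,C,D]
After op 7 (swap(2, 3)): offset=4, physical=[B,A,C,D,a,E], logical=[a,E,B,A,C,D]
After op 8 (rotate(-1)): offset=3, physical=[B,A,C,D,a,E], logical=[D,a,E,B,A,C]
After op 9 (replace(4, 'g')): offset=3, physical=[B,g,C,D,a,E], logical=[D,a,E,B,g,C]

Answer: B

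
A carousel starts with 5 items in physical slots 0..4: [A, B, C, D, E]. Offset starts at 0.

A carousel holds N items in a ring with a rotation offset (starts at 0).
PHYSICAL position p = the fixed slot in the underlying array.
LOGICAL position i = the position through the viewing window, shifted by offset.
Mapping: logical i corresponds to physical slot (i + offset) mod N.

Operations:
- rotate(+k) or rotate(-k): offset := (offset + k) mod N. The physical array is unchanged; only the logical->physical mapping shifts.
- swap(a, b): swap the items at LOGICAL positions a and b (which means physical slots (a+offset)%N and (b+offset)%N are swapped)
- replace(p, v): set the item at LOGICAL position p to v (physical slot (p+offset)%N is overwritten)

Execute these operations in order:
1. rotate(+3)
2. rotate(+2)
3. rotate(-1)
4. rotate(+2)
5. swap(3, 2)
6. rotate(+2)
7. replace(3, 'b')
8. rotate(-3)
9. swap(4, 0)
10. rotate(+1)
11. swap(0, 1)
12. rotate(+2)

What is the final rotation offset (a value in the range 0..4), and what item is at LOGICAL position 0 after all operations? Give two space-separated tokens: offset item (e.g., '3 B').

After op 1 (rotate(+3)): offset=3, physical=[A,B,C,D,E], logical=[D,E,A,B,C]
After op 2 (rotate(+2)): offset=0, physical=[A,B,C,D,E], logical=[A,B,C,D,E]
After op 3 (rotate(-1)): offset=4, physical=[A,B,C,D,E], logical=[E,A,B,C,D]
After op 4 (rotate(+2)): offset=1, physical=[A,B,C,D,E], logical=[B,C,D,E,A]
After op 5 (swap(3, 2)): offset=1, physical=[A,B,C,E,D], logical=[B,C,E,D,A]
After op 6 (rotate(+2)): offset=3, physical=[A,B,C,E,D], logical=[E,D,A,B,C]
After op 7 (replace(3, 'b')): offset=3, physical=[A,b,C,E,D], logical=[E,D,A,b,C]
After op 8 (rotate(-3)): offset=0, physical=[A,b,C,E,D], logical=[A,b,C,E,D]
After op 9 (swap(4, 0)): offset=0, physical=[D,b,C,E,A], logical=[D,b,C,E,A]
After op 10 (rotate(+1)): offset=1, physical=[D,b,C,E,A], logical=[b,C,E,A,D]
After op 11 (swap(0, 1)): offset=1, physical=[D,C,b,E,A], logical=[C,b,E,A,D]
After op 12 (rotate(+2)): offset=3, physical=[D,C,b,E,A], logical=[E,A,D,C,b]

Answer: 3 E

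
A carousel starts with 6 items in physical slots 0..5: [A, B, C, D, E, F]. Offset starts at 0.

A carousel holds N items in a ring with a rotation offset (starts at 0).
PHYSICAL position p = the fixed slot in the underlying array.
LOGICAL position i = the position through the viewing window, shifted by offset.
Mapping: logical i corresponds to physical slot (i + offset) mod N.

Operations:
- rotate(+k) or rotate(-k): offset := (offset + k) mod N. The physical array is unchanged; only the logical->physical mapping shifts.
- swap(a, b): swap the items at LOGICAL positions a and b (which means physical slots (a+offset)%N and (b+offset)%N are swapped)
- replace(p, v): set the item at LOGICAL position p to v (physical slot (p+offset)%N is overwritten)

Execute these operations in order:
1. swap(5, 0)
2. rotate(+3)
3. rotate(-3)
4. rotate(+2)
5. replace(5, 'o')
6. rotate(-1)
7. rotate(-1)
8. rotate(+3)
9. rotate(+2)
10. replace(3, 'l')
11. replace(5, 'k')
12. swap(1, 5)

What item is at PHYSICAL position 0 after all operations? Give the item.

After op 1 (swap(5, 0)): offset=0, physical=[F,B,C,D,E,A], logical=[F,B,C,D,E,A]
After op 2 (rotate(+3)): offset=3, physical=[F,B,C,D,E,A], logical=[D,E,A,F,B,C]
After op 3 (rotate(-3)): offset=0, physical=[F,B,C,D,E,A], logical=[F,B,C,D,E,A]
After op 4 (rotate(+2)): offset=2, physical=[F,B,C,D,E,A], logical=[C,D,E,A,F,B]
After op 5 (replace(5, 'o')): offset=2, physical=[F,o,C,D,E,A], logical=[C,D,E,A,F,o]
After op 6 (rotate(-1)): offset=1, physical=[F,o,C,D,E,A], logical=[o,C,D,E,A,F]
After op 7 (rotate(-1)): offset=0, physical=[F,o,C,D,E,A], logical=[F,o,C,D,E,A]
After op 8 (rotate(+3)): offset=3, physical=[F,o,C,D,E,A], logical=[D,E,A,F,o,C]
After op 9 (rotate(+2)): offset=5, physical=[F,o,C,D,E,A], logical=[A,F,o,C,D,E]
After op 10 (replace(3, 'l')): offset=5, physical=[F,o,l,D,E,A], logical=[A,F,o,l,D,E]
After op 11 (replace(5, 'k')): offset=5, physical=[F,o,l,D,k,A], logical=[A,F,o,l,D,k]
After op 12 (swap(1, 5)): offset=5, physical=[k,o,l,D,F,A], logical=[A,k,o,l,D,F]

Answer: k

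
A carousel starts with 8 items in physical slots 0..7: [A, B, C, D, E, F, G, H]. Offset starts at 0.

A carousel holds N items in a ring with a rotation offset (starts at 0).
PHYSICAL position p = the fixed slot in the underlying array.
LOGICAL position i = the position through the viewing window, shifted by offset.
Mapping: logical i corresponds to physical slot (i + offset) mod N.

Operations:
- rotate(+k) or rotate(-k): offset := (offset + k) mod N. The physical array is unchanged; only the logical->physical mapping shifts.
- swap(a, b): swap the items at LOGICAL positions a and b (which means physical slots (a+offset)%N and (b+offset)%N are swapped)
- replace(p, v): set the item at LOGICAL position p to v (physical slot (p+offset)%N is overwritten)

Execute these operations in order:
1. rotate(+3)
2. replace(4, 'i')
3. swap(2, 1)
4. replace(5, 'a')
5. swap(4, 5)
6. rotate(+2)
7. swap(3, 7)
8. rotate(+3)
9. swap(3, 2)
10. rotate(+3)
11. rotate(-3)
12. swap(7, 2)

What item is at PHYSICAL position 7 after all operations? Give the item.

After op 1 (rotate(+3)): offset=3, physical=[A,B,C,D,E,F,G,H], logical=[D,E,F,G,H,A,B,C]
After op 2 (replace(4, 'i')): offset=3, physical=[A,B,C,D,E,F,G,i], logical=[D,E,F,G,i,A,B,C]
After op 3 (swap(2, 1)): offset=3, physical=[A,B,C,D,F,E,G,i], logical=[D,F,E,G,i,A,B,C]
After op 4 (replace(5, 'a')): offset=3, physical=[a,B,C,D,F,E,G,i], logical=[D,F,E,G,i,a,B,C]
After op 5 (swap(4, 5)): offset=3, physical=[i,B,C,D,F,E,G,a], logical=[D,F,E,G,a,i,B,C]
After op 6 (rotate(+2)): offset=5, physical=[i,B,C,D,F,E,G,a], logical=[E,G,a,i,B,C,D,F]
After op 7 (swap(3, 7)): offset=5, physical=[F,B,C,D,i,E,G,a], logical=[E,G,a,F,B,C,D,i]
After op 8 (rotate(+3)): offset=0, physical=[F,B,C,D,i,E,G,a], logical=[F,B,C,D,i,E,G,a]
After op 9 (swap(3, 2)): offset=0, physical=[F,B,D,C,i,E,G,a], logical=[F,B,D,C,i,E,G,a]
After op 10 (rotate(+3)): offset=3, physical=[F,B,D,C,i,E,G,a], logical=[C,i,E,G,a,F,B,D]
After op 11 (rotate(-3)): offset=0, physical=[F,B,D,C,i,E,G,a], logical=[F,B,D,C,i,E,G,a]
After op 12 (swap(7, 2)): offset=0, physical=[F,B,a,C,i,E,G,D], logical=[F,B,a,C,i,E,G,D]

Answer: D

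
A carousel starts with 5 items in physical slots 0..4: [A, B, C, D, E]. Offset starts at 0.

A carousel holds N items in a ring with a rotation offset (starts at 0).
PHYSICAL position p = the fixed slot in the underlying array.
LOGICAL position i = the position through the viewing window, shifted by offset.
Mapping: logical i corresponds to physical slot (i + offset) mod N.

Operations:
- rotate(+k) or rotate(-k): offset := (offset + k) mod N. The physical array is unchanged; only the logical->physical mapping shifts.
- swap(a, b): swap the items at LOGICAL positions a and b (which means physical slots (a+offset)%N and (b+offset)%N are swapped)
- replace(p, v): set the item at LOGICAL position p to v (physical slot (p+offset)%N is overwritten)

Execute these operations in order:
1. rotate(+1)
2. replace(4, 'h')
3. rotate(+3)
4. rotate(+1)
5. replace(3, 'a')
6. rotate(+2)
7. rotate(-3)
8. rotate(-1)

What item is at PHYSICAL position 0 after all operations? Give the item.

Answer: h

Derivation:
After op 1 (rotate(+1)): offset=1, physical=[A,B,C,D,E], logical=[B,C,D,E,A]
After op 2 (replace(4, 'h')): offset=1, physical=[h,B,C,D,E], logical=[B,C,D,E,h]
After op 3 (rotate(+3)): offset=4, physical=[h,B,C,D,E], logical=[E,h,B,C,D]
After op 4 (rotate(+1)): offset=0, physical=[h,B,C,D,E], logical=[h,B,C,D,E]
After op 5 (replace(3, 'a')): offset=0, physical=[h,B,C,a,E], logical=[h,B,C,a,E]
After op 6 (rotate(+2)): offset=2, physical=[h,B,C,a,E], logical=[C,a,E,h,B]
After op 7 (rotate(-3)): offset=4, physical=[h,B,C,a,E], logical=[E,h,B,C,a]
After op 8 (rotate(-1)): offset=3, physical=[h,B,C,a,E], logical=[a,E,h,B,C]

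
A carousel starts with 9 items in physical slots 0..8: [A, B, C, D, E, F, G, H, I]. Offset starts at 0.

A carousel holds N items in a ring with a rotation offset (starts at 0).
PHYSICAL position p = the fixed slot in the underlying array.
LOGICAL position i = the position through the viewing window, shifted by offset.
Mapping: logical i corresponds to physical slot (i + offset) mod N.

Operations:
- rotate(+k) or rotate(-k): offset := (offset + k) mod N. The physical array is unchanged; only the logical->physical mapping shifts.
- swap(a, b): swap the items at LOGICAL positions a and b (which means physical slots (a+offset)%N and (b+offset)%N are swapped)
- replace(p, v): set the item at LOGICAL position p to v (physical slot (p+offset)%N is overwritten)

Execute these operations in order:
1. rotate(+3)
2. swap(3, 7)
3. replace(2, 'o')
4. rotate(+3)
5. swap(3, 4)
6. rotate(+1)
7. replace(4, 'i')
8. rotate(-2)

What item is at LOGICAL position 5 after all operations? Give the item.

Answer: A

Derivation:
After op 1 (rotate(+3)): offset=3, physical=[A,B,C,D,E,F,G,H,I], logical=[D,E,F,G,H,I,A,B,C]
After op 2 (swap(3, 7)): offset=3, physical=[A,G,C,D,E,F,B,H,I], logical=[D,E,F,B,H,I,A,G,C]
After op 3 (replace(2, 'o')): offset=3, physical=[A,G,C,D,E,o,B,H,I], logical=[D,E,o,B,H,I,A,G,C]
After op 4 (rotate(+3)): offset=6, physical=[A,G,C,D,E,o,B,H,I], logical=[B,H,I,A,G,C,D,E,o]
After op 5 (swap(3, 4)): offset=6, physical=[G,A,C,D,E,o,B,H,I], logical=[B,H,I,G,A,C,D,E,o]
After op 6 (rotate(+1)): offset=7, physical=[G,A,C,D,E,o,B,H,I], logical=[H,I,G,A,C,D,E,o,B]
After op 7 (replace(4, 'i')): offset=7, physical=[G,A,i,D,E,o,B,H,I], logical=[H,I,G,A,i,D,E,o,B]
After op 8 (rotate(-2)): offset=5, physical=[G,A,i,D,E,o,B,H,I], logical=[o,B,H,I,G,A,i,D,E]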